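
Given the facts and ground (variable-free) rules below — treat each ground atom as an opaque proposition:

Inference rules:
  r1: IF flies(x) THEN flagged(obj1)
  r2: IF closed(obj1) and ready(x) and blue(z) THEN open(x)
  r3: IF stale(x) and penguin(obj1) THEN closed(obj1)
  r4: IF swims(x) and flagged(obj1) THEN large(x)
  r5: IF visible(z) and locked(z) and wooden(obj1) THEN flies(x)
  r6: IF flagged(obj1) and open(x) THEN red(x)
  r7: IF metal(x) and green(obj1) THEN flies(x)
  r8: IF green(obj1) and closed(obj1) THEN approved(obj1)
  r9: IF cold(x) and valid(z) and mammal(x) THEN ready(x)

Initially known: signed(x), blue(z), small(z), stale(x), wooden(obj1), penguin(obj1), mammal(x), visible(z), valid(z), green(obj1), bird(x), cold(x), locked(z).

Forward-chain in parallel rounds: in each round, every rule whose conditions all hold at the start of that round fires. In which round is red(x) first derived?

[1] r3 [IF stale(x) and penguin(obj1) THEN closed(obj1)]; r5 [IF visible(z) and locked(z) and wooden(obj1) THEN flies(x)]; r9 [IF cold(x) and valid(z) and mammal(x) THEN ready(x)]. ⇒ new: closed(obj1), flies(x), ready(x).
[2] r1 [IF flies(x) THEN flagged(obj1)]; r2 [IF closed(obj1) and ready(x) and blue(z) THEN open(x)]; r8 [IF green(obj1) and closed(obj1) THEN approved(obj1)]. ⇒ new: flagged(obj1), open(x), approved(obj1).
[3] r6 [IF flagged(obj1) and open(x) THEN red(x)]. ⇒ new: red(x).
red(x) first appears in round 3.

3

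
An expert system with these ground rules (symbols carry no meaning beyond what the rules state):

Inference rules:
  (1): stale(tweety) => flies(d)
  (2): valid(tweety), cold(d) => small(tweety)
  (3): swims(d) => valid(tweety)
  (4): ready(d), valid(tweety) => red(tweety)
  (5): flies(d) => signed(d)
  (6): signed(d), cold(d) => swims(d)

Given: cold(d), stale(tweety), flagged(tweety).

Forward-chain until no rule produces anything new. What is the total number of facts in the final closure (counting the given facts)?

8

Round 1: (1) [stale(tweety) => flies(d)]. Adds flies(d).
Round 2: (5) [flies(d) => signed(d)]. Adds signed(d).
Round 3: (6) [signed(d), cold(d) => swims(d)]. Adds swims(d).
Round 4: (3) [swims(d) => valid(tweety)]. Adds valid(tweety).
Round 5: (2) [valid(tweety), cold(d) => small(tweety)]. Adds small(tweety).
Closure: {cold(d), flagged(tweety), flies(d), signed(d), small(tweety), stale(tweety), swims(d), valid(tweety)} — 8 facts.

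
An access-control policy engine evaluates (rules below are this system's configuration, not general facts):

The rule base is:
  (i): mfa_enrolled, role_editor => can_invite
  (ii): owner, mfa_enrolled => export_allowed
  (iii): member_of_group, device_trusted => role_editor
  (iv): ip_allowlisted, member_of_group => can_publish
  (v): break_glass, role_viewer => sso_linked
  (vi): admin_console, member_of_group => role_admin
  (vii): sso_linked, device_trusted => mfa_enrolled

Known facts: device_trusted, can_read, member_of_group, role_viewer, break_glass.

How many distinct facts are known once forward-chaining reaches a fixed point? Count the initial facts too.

Round 1: (iii) [member_of_group, device_trusted => role_editor]; (v) [break_glass, role_viewer => sso_linked]. New: role_editor, sso_linked.
Round 2: (vii) [sso_linked, device_trusted => mfa_enrolled]. New: mfa_enrolled.
Round 3: (i) [mfa_enrolled, role_editor => can_invite]. New: can_invite.
Closure: {break_glass, can_invite, can_read, device_trusted, member_of_group, mfa_enrolled, role_editor, role_viewer, sso_linked} — 9 facts.

9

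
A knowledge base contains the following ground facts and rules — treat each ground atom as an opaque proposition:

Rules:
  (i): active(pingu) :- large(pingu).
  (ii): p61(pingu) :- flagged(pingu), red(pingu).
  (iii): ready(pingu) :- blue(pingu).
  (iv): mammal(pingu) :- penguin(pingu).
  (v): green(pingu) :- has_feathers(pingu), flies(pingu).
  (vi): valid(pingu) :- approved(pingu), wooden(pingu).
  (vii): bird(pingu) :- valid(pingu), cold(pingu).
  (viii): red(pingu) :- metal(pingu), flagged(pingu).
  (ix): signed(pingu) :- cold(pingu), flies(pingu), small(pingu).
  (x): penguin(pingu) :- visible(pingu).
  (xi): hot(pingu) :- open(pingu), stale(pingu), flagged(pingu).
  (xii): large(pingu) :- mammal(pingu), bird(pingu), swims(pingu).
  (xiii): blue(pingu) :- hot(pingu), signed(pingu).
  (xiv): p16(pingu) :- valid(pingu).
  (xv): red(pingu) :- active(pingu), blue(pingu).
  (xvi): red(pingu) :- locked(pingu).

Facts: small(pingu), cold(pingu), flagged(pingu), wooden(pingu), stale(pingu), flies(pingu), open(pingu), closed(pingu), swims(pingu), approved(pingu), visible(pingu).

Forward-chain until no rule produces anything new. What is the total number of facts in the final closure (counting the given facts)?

Round 1 — (vi), (ix), (x), (xi), derive valid(pingu), signed(pingu), penguin(pingu), hot(pingu).
Round 2 — (iv), (vii), (xiii), (xiv), derive mammal(pingu), bird(pingu), blue(pingu), p16(pingu).
Round 3 — (iii), (xii), derive ready(pingu), large(pingu).
Round 4 — (i), derive active(pingu).
Round 5 — (xv), derive red(pingu).
Round 6 — (ii), derive p61(pingu).
Closure: {active(pingu), approved(pingu), bird(pingu), blue(pingu), closed(pingu), cold(pingu), flagged(pingu), flies(pingu), hot(pingu), large(pingu), mammal(pingu), open(pingu), p16(pingu), p61(pingu), penguin(pingu), ready(pingu), red(pingu), signed(pingu), small(pingu), stale(pingu), swims(pingu), valid(pingu), visible(pingu), wooden(pingu)} — 24 facts.

24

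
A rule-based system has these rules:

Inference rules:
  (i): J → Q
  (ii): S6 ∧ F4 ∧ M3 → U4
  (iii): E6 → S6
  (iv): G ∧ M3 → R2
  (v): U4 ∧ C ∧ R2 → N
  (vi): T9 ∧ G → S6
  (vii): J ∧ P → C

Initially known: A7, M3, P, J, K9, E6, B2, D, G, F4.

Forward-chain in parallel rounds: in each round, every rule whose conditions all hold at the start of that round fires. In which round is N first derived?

3

Round 1: (i) [J → Q]; (iii) [E6 → S6]; (iv) [G ∧ M3 → R2]; (vii) [J ∧ P → C]. New: Q, S6, R2, C.
Round 2: (ii) [S6 ∧ F4 ∧ M3 → U4]. New: U4.
Round 3: (v) [U4 ∧ C ∧ R2 → N]. New: N.
N first appears in round 3.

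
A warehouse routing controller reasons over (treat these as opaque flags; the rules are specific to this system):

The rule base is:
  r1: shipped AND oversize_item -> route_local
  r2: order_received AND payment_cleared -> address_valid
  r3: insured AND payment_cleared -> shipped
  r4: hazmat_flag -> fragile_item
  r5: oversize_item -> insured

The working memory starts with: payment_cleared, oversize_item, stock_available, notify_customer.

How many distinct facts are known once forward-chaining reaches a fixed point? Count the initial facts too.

7

Round 1 — r5, derive insured.
Round 2 — r3, derive shipped.
Round 3 — r1, derive route_local.
Closure: {insured, notify_customer, oversize_item, payment_cleared, route_local, shipped, stock_available} — 7 facts.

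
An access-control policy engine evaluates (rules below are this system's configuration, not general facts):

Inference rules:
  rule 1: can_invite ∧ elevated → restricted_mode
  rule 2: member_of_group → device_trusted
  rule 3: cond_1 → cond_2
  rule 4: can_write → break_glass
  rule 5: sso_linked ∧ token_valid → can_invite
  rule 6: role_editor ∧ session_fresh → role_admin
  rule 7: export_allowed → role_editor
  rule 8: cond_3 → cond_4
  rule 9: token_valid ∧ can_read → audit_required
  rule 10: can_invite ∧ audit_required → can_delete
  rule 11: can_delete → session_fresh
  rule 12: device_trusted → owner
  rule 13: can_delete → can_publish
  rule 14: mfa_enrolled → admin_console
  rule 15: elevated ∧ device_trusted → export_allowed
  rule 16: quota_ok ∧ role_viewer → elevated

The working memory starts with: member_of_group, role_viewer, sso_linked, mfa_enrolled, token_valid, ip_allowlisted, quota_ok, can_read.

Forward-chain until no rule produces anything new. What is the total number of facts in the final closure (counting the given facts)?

Round 1 — rule 2, rule 5, rule 9, rule 14, rule 16, derive device_trusted, can_invite, audit_required, admin_console, elevated.
Round 2 — rule 1, rule 10, rule 12, rule 15, derive restricted_mode, can_delete, owner, export_allowed.
Round 3 — rule 7, rule 11, rule 13, derive role_editor, session_fresh, can_publish.
Round 4 — rule 6, derive role_admin.
Closure: {admin_console, audit_required, can_delete, can_invite, can_publish, can_read, device_trusted, elevated, export_allowed, ip_allowlisted, member_of_group, mfa_enrolled, owner, quota_ok, restricted_mode, role_admin, role_editor, role_viewer, session_fresh, sso_linked, token_valid} — 21 facts.

21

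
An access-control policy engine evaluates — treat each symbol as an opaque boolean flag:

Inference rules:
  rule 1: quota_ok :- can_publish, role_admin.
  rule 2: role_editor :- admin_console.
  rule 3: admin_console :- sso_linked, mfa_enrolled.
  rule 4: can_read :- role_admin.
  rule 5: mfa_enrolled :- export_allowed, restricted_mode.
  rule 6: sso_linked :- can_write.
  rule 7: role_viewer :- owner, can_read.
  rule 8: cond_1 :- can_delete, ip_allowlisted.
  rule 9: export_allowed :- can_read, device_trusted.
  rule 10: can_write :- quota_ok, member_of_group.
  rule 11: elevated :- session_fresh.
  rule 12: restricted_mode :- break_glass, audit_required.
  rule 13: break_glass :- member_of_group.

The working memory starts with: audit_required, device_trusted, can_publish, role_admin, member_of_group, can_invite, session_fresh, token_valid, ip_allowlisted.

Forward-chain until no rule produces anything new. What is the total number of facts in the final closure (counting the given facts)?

Round 1: rule 1 [quota_ok :- can_publish, role_admin.]; rule 4 [can_read :- role_admin.]; rule 11 [elevated :- session_fresh.]; rule 13 [break_glass :- member_of_group.]. Adds quota_ok, can_read, elevated, break_glass.
Round 2: rule 9 [export_allowed :- can_read, device_trusted.]; rule 10 [can_write :- quota_ok, member_of_group.]; rule 12 [restricted_mode :- break_glass, audit_required.]. Adds export_allowed, can_write, restricted_mode.
Round 3: rule 5 [mfa_enrolled :- export_allowed, restricted_mode.]; rule 6 [sso_linked :- can_write.]. Adds mfa_enrolled, sso_linked.
Round 4: rule 3 [admin_console :- sso_linked, mfa_enrolled.]. Adds admin_console.
Round 5: rule 2 [role_editor :- admin_console.]. Adds role_editor.
Closure: {admin_console, audit_required, break_glass, can_invite, can_publish, can_read, can_write, device_trusted, elevated, export_allowed, ip_allowlisted, member_of_group, mfa_enrolled, quota_ok, restricted_mode, role_admin, role_editor, session_fresh, sso_linked, token_valid} — 20 facts.

20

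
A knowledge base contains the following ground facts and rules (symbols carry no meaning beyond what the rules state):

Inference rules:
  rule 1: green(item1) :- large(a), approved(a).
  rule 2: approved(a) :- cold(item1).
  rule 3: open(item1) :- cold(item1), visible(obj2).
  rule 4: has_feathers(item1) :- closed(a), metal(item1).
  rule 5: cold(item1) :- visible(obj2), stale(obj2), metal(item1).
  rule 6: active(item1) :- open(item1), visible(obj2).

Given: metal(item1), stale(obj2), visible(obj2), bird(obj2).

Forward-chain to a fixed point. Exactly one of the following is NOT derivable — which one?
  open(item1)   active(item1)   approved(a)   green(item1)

[1] rule 5 [cold(item1) :- visible(obj2), stale(obj2), metal(item1).]. ⇒ new: cold(item1).
[2] rule 2 [approved(a) :- cold(item1).]; rule 3 [open(item1) :- cold(item1), visible(obj2).]. ⇒ new: approved(a), open(item1).
[3] rule 6 [active(item1) :- open(item1), visible(obj2).]. ⇒ new: active(item1).
Derived: open(item1) (round 2), active(item1) (round 3), approved(a) (round 2). green(item1) never appears in any round.

green(item1)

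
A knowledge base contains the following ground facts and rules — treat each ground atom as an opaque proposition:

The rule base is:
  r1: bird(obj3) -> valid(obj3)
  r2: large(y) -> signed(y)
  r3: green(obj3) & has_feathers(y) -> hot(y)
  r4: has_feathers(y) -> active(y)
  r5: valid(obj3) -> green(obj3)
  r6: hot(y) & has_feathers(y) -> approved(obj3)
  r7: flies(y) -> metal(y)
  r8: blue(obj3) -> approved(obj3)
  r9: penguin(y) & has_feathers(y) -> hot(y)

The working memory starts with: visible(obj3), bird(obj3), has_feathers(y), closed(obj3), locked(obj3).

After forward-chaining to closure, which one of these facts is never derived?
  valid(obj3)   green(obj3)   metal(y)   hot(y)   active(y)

Round 1 fires r1, r4, giving valid(obj3), active(y).
Round 2 fires r5, giving green(obj3).
Round 3 fires r3, giving hot(y).
Round 4 fires r6, giving approved(obj3).
Derived: valid(obj3) (round 1), hot(y) (round 3), active(y) (round 1), green(obj3) (round 2). metal(y) never appears in any round.

metal(y)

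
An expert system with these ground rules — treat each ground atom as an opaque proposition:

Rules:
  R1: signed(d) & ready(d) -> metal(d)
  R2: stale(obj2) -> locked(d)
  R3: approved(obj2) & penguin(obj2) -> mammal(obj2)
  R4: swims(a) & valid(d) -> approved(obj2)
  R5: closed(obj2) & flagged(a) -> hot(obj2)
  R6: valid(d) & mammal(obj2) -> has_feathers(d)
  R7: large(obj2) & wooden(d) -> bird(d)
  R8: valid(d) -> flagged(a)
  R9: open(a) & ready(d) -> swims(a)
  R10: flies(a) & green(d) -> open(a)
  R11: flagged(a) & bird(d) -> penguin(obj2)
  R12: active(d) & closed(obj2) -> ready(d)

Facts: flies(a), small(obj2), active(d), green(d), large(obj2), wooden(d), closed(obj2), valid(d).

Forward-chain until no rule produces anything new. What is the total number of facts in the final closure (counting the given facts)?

[1] R7 [large(obj2) & wooden(d) -> bird(d)]; R8 [valid(d) -> flagged(a)]; R10 [flies(a) & green(d) -> open(a)]; R12 [active(d) & closed(obj2) -> ready(d)]. ⇒ new: bird(d), flagged(a), open(a), ready(d).
[2] R5 [closed(obj2) & flagged(a) -> hot(obj2)]; R9 [open(a) & ready(d) -> swims(a)]; R11 [flagged(a) & bird(d) -> penguin(obj2)]. ⇒ new: hot(obj2), swims(a), penguin(obj2).
[3] R4 [swims(a) & valid(d) -> approved(obj2)]. ⇒ new: approved(obj2).
[4] R3 [approved(obj2) & penguin(obj2) -> mammal(obj2)]. ⇒ new: mammal(obj2).
[5] R6 [valid(d) & mammal(obj2) -> has_feathers(d)]. ⇒ new: has_feathers(d).
Closure: {active(d), approved(obj2), bird(d), closed(obj2), flagged(a), flies(a), green(d), has_feathers(d), hot(obj2), large(obj2), mammal(obj2), open(a), penguin(obj2), ready(d), small(obj2), swims(a), valid(d), wooden(d)} — 18 facts.

18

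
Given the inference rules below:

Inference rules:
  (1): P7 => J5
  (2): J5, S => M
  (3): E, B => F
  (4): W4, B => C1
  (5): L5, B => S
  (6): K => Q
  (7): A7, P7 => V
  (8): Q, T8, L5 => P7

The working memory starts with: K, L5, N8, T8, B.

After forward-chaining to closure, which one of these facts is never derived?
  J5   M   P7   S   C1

[1] (5) [L5, B => S]; (6) [K => Q]. ⇒ new: S, Q.
[2] (8) [Q, T8, L5 => P7]. ⇒ new: P7.
[3] (1) [P7 => J5]. ⇒ new: J5.
[4] (2) [J5, S => M]. ⇒ new: M.
Derived: P7 (round 2), M (round 4), J5 (round 3), S (round 1). C1 never appears in any round.

C1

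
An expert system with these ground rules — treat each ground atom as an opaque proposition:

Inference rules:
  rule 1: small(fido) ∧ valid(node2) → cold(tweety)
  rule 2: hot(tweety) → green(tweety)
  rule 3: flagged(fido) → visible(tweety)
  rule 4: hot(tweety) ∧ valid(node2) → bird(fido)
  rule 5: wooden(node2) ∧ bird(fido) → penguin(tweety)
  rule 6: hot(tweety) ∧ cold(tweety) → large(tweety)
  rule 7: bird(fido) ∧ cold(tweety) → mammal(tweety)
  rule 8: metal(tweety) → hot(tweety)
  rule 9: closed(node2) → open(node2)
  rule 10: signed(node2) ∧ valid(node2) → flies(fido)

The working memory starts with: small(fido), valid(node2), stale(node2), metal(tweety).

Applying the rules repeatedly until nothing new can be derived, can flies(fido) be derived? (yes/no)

Round 1 — rule 1, rule 8, derive cold(tweety), hot(tweety).
Round 2 — rule 2, rule 4, rule 6, derive green(tweety), bird(fido), large(tweety).
Round 3 — rule 7, derive mammal(tweety).
Fixed point reached. flies(fido) is concluded only by rule 10; rule 10 needs signed(node2) (never derived).

no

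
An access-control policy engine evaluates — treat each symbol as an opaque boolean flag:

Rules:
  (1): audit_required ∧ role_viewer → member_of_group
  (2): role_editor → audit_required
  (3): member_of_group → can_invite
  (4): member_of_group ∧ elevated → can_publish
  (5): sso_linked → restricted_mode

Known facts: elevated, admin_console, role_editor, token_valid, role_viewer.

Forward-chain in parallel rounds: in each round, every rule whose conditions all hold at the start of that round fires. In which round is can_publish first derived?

Round 1: (2) [role_editor → audit_required]. New: audit_required.
Round 2: (1) [audit_required ∧ role_viewer → member_of_group]. New: member_of_group.
Round 3: (3) [member_of_group → can_invite]; (4) [member_of_group ∧ elevated → can_publish]. New: can_invite, can_publish.
can_publish first appears in round 3.

3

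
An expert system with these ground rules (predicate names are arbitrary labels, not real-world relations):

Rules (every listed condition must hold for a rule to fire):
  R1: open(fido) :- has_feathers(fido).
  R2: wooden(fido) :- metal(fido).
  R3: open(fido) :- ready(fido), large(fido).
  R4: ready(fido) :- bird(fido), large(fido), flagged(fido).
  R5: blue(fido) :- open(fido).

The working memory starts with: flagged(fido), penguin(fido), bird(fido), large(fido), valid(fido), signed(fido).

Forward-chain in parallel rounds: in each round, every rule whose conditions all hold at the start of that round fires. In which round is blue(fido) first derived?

3

Round 1 — R4, derive ready(fido).
Round 2 — R3, derive open(fido).
Round 3 — R5, derive blue(fido).
blue(fido) first appears in round 3.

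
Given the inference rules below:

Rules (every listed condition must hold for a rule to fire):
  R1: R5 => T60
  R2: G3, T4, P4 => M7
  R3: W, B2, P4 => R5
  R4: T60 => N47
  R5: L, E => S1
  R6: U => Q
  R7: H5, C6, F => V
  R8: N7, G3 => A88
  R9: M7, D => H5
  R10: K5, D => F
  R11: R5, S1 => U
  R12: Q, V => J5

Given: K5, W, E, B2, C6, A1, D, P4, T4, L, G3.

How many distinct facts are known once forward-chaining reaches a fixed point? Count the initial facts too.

22

Round 1 — R2, R3, R5, R10, derive M7, R5, S1, F.
Round 2 — R1, R9, R11, derive T60, H5, U.
Round 3 — R4, R6, R7, derive N47, Q, V.
Round 4 — R12, derive J5.
Closure: {A1, B2, C6, D, E, F, G3, H5, J5, K5, L, M7, N47, P4, Q, R5, S1, T4, T60, U, V, W} — 22 facts.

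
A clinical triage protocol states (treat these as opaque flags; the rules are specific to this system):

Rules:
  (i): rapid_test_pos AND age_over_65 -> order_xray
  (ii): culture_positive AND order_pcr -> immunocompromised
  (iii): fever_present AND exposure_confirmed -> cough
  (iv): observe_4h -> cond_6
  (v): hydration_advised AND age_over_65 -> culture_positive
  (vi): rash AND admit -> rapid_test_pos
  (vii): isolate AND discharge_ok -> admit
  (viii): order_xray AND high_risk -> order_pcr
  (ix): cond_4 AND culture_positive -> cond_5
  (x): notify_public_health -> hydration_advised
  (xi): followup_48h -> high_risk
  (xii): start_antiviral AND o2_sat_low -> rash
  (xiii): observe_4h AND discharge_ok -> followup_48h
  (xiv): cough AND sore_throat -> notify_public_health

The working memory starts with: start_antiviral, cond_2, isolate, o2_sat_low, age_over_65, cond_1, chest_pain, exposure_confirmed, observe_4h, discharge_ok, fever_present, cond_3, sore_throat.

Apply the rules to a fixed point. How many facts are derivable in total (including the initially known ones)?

26

[1] (iii) [fever_present AND exposure_confirmed -> cough]; (iv) [observe_4h -> cond_6]; (vii) [isolate AND discharge_ok -> admit]; (xii) [start_antiviral AND o2_sat_low -> rash]; (xiii) [observe_4h AND discharge_ok -> followup_48h]. ⇒ new: cough, cond_6, admit, rash, followup_48h.
[2] (vi) [rash AND admit -> rapid_test_pos]; (xi) [followup_48h -> high_risk]; (xiv) [cough AND sore_throat -> notify_public_health]. ⇒ new: rapid_test_pos, high_risk, notify_public_health.
[3] (i) [rapid_test_pos AND age_over_65 -> order_xray]; (x) [notify_public_health -> hydration_advised]. ⇒ new: order_xray, hydration_advised.
[4] (v) [hydration_advised AND age_over_65 -> culture_positive]; (viii) [order_xray AND high_risk -> order_pcr]. ⇒ new: culture_positive, order_pcr.
[5] (ii) [culture_positive AND order_pcr -> immunocompromised]. ⇒ new: immunocompromised.
Closure: {admit, age_over_65, chest_pain, cond_1, cond_2, cond_3, cond_6, cough, culture_positive, discharge_ok, exposure_confirmed, fever_present, followup_48h, high_risk, hydration_advised, immunocompromised, isolate, notify_public_health, o2_sat_low, observe_4h, order_pcr, order_xray, rapid_test_pos, rash, sore_throat, start_antiviral} — 26 facts.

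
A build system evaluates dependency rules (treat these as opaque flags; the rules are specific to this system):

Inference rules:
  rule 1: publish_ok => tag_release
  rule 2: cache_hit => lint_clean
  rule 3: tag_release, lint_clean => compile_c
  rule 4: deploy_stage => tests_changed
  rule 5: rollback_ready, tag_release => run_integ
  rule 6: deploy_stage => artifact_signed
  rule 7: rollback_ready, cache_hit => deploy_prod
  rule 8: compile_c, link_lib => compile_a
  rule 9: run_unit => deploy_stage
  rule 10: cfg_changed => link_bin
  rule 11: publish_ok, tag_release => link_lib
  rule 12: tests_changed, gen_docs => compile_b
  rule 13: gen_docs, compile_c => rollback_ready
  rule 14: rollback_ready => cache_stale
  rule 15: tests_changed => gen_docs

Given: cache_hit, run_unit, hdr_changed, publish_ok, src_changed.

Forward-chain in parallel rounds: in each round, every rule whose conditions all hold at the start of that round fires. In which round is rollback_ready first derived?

4

Round 1 — rule 1, rule 2, rule 9, derive tag_release, lint_clean, deploy_stage.
Round 2 — rule 3, rule 4, rule 6, rule 11, derive compile_c, tests_changed, artifact_signed, link_lib.
Round 3 — rule 8, rule 15, derive compile_a, gen_docs.
Round 4 — rule 12, rule 13, derive compile_b, rollback_ready.
rollback_ready first appears in round 4.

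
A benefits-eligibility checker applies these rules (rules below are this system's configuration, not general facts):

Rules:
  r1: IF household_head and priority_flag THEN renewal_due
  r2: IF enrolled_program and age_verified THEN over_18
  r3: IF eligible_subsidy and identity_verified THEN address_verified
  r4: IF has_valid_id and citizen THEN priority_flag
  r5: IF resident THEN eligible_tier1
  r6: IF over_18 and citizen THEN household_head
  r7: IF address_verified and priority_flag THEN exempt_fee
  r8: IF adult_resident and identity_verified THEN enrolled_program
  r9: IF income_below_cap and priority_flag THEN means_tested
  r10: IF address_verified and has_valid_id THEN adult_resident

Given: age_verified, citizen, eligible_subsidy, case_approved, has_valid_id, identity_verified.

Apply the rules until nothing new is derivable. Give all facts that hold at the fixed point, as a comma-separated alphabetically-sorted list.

address_verified, adult_resident, age_verified, case_approved, citizen, eligible_subsidy, enrolled_program, exempt_fee, has_valid_id, household_head, identity_verified, over_18, priority_flag, renewal_due

Round 1 — r3, r4, derive address_verified, priority_flag.
Round 2 — r7, r10, derive exempt_fee, adult_resident.
Round 3 — r8, derive enrolled_program.
Round 4 — r2, derive over_18.
Round 5 — r6, derive household_head.
Round 6 — r1, derive renewal_due.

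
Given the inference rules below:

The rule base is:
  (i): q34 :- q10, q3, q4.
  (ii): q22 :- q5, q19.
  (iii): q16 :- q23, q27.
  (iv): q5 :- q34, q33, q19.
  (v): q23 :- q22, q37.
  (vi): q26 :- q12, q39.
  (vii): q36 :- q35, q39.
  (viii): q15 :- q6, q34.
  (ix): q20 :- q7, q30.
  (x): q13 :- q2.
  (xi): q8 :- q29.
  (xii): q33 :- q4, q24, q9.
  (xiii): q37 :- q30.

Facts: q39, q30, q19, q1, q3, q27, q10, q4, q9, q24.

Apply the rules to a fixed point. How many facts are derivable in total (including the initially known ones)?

17

[1] (i) [q34 :- q10, q3, q4.]; (xii) [q33 :- q4, q24, q9.]; (xiii) [q37 :- q30.]. ⇒ new: q34, q33, q37.
[2] (iv) [q5 :- q34, q33, q19.]. ⇒ new: q5.
[3] (ii) [q22 :- q5, q19.]. ⇒ new: q22.
[4] (v) [q23 :- q22, q37.]. ⇒ new: q23.
[5] (iii) [q16 :- q23, q27.]. ⇒ new: q16.
Closure: {q1, q10, q16, q19, q22, q23, q24, q27, q3, q30, q33, q34, q37, q39, q4, q5, q9} — 17 facts.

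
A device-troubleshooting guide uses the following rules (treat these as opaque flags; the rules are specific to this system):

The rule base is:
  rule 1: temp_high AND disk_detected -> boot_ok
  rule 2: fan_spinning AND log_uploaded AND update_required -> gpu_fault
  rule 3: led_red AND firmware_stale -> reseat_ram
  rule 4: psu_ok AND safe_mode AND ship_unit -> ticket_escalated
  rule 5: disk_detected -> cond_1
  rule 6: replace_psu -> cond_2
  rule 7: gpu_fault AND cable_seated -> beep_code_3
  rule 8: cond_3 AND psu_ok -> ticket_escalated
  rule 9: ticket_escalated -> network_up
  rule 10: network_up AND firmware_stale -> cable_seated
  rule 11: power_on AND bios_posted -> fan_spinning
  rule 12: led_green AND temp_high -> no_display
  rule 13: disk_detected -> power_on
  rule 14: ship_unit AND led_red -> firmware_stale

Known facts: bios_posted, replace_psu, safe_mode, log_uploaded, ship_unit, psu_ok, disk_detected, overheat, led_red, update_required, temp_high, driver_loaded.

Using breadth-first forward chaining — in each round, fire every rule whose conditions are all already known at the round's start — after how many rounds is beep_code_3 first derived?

4

Round 1: rule 1 [temp_high AND disk_detected -> boot_ok]; rule 4 [psu_ok AND safe_mode AND ship_unit -> ticket_escalated]; rule 5 [disk_detected -> cond_1]; rule 6 [replace_psu -> cond_2]; rule 13 [disk_detected -> power_on]; rule 14 [ship_unit AND led_red -> firmware_stale]. New: boot_ok, ticket_escalated, cond_1, cond_2, power_on, firmware_stale.
Round 2: rule 3 [led_red AND firmware_stale -> reseat_ram]; rule 9 [ticket_escalated -> network_up]; rule 11 [power_on AND bios_posted -> fan_spinning]. New: reseat_ram, network_up, fan_spinning.
Round 3: rule 2 [fan_spinning AND log_uploaded AND update_required -> gpu_fault]; rule 10 [network_up AND firmware_stale -> cable_seated]. New: gpu_fault, cable_seated.
Round 4: rule 7 [gpu_fault AND cable_seated -> beep_code_3]. New: beep_code_3.
beep_code_3 first appears in round 4.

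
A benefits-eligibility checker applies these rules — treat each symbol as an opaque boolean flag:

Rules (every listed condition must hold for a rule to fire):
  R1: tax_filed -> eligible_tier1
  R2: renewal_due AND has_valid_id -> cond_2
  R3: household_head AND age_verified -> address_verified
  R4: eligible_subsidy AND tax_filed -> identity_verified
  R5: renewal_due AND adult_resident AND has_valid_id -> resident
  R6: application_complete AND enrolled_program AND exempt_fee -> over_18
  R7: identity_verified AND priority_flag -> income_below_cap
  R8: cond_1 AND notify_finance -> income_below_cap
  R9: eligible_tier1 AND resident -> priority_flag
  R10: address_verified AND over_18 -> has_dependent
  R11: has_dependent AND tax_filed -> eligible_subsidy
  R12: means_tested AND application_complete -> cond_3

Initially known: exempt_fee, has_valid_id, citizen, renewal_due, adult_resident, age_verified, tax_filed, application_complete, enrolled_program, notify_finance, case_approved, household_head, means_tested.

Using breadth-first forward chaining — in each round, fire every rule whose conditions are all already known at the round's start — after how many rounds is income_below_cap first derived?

Round 1 fires R1, R2, R3, R5, R6, R12, giving eligible_tier1, cond_2, address_verified, resident, over_18, cond_3.
Round 2 fires R9, R10, giving priority_flag, has_dependent.
Round 3 fires R11, giving eligible_subsidy.
Round 4 fires R4, giving identity_verified.
Round 5 fires R7, giving income_below_cap.
income_below_cap first appears in round 5.

5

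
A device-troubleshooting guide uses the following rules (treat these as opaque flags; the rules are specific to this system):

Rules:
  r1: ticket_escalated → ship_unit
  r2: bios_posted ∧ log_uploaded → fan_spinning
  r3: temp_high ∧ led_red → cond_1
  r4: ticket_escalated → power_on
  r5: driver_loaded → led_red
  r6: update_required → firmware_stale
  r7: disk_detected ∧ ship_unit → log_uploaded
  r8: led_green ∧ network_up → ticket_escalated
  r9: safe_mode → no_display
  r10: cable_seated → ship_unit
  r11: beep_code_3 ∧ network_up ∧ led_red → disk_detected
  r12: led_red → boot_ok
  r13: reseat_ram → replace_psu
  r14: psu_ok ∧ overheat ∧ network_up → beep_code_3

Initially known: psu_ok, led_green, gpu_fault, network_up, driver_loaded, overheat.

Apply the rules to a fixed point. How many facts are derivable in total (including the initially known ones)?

14

Round 1: r5 [driver_loaded → led_red]; r8 [led_green ∧ network_up → ticket_escalated]; r14 [psu_ok ∧ overheat ∧ network_up → beep_code_3]. Adds led_red, ticket_escalated, beep_code_3.
Round 2: r1 [ticket_escalated → ship_unit]; r4 [ticket_escalated → power_on]; r11 [beep_code_3 ∧ network_up ∧ led_red → disk_detected]; r12 [led_red → boot_ok]. Adds ship_unit, power_on, disk_detected, boot_ok.
Round 3: r7 [disk_detected ∧ ship_unit → log_uploaded]. Adds log_uploaded.
Closure: {beep_code_3, boot_ok, disk_detected, driver_loaded, gpu_fault, led_green, led_red, log_uploaded, network_up, overheat, power_on, psu_ok, ship_unit, ticket_escalated} — 14 facts.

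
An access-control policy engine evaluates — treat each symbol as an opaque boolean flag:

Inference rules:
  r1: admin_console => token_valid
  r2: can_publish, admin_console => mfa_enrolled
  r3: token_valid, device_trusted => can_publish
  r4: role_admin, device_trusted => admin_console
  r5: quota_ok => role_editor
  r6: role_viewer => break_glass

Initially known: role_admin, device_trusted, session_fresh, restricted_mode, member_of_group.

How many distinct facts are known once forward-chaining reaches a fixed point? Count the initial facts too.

9

Round 1 fires r4, giving admin_console.
Round 2 fires r1, giving token_valid.
Round 3 fires r3, giving can_publish.
Round 4 fires r2, giving mfa_enrolled.
Closure: {admin_console, can_publish, device_trusted, member_of_group, mfa_enrolled, restricted_mode, role_admin, session_fresh, token_valid} — 9 facts.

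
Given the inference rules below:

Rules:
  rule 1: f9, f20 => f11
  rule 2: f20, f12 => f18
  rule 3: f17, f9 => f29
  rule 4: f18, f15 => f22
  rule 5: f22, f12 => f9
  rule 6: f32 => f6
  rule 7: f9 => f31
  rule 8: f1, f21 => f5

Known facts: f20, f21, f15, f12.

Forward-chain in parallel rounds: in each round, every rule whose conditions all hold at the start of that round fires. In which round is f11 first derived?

Round 1 — rule 2, derive f18.
Round 2 — rule 4, derive f22.
Round 3 — rule 5, derive f9.
Round 4 — rule 1, rule 7, derive f11, f31.
f11 first appears in round 4.

4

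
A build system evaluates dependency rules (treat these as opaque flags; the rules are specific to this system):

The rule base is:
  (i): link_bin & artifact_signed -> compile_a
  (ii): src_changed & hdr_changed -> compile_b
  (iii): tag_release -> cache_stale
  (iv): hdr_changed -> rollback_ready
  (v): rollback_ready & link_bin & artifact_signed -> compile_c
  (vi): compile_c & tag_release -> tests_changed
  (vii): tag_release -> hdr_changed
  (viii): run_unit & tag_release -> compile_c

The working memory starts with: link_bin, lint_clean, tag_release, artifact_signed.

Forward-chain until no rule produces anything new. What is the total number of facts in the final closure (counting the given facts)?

10

[1] (i) [link_bin & artifact_signed -> compile_a]; (iii) [tag_release -> cache_stale]; (vii) [tag_release -> hdr_changed]. ⇒ new: compile_a, cache_stale, hdr_changed.
[2] (iv) [hdr_changed -> rollback_ready]. ⇒ new: rollback_ready.
[3] (v) [rollback_ready & link_bin & artifact_signed -> compile_c]. ⇒ new: compile_c.
[4] (vi) [compile_c & tag_release -> tests_changed]. ⇒ new: tests_changed.
Closure: {artifact_signed, cache_stale, compile_a, compile_c, hdr_changed, link_bin, lint_clean, rollback_ready, tag_release, tests_changed} — 10 facts.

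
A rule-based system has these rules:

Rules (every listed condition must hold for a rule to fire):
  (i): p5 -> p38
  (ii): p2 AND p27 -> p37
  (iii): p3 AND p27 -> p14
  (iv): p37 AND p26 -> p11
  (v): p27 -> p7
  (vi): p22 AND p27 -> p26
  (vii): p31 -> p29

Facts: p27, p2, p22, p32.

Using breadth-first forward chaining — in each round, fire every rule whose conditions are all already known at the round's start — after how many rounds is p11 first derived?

Round 1 fires (ii), (v), (vi), giving p37, p7, p26.
Round 2 fires (iv), giving p11.
p11 first appears in round 2.

2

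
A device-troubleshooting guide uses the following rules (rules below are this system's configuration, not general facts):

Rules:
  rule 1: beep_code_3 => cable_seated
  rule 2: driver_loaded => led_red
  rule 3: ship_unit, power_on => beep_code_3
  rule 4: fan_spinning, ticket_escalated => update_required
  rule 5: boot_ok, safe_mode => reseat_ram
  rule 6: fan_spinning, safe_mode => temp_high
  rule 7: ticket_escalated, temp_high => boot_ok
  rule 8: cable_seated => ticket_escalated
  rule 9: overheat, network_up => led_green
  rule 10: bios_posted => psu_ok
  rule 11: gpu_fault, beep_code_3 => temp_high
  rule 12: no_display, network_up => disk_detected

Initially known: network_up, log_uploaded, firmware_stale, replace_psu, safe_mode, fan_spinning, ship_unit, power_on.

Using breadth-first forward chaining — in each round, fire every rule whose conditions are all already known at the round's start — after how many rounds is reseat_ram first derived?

Round 1 — rule 3, rule 6, derive beep_code_3, temp_high.
Round 2 — rule 1, derive cable_seated.
Round 3 — rule 8, derive ticket_escalated.
Round 4 — rule 4, rule 7, derive update_required, boot_ok.
Round 5 — rule 5, derive reseat_ram.
reseat_ram first appears in round 5.

5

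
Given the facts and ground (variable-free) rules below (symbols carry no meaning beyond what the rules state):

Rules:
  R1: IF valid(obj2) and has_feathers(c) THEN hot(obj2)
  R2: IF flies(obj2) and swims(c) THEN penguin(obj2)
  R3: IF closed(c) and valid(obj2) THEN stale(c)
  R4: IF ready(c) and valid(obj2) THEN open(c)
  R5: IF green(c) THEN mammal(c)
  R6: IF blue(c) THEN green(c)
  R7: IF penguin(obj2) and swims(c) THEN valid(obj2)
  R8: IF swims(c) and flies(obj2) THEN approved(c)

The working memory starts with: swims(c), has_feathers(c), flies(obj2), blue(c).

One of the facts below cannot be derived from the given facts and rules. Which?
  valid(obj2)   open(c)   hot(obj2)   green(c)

Round 1: R2 [IF flies(obj2) and swims(c) THEN penguin(obj2)]; R6 [IF blue(c) THEN green(c)]; R8 [IF swims(c) and flies(obj2) THEN approved(c)]. New: penguin(obj2), green(c), approved(c).
Round 2: R5 [IF green(c) THEN mammal(c)]; R7 [IF penguin(obj2) and swims(c) THEN valid(obj2)]. New: mammal(c), valid(obj2).
Round 3: R1 [IF valid(obj2) and has_feathers(c) THEN hot(obj2)]. New: hot(obj2).
Derived: valid(obj2) (round 2), green(c) (round 1), hot(obj2) (round 3). open(c) never appears in any round.

open(c)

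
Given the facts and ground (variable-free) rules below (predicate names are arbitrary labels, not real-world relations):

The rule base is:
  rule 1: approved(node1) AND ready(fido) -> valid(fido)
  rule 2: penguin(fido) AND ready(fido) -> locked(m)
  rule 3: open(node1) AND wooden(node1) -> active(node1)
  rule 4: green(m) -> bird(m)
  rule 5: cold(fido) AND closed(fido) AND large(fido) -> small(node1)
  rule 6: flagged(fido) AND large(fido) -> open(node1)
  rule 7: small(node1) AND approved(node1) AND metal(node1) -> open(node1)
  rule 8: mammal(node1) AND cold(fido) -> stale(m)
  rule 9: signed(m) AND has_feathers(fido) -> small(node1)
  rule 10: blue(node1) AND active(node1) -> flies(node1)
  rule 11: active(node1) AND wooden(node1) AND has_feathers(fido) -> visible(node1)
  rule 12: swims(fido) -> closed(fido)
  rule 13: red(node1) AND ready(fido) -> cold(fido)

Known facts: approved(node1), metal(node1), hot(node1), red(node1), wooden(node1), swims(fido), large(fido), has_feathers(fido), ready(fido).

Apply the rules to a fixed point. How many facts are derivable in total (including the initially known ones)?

Round 1: rule 1 [approved(node1) AND ready(fido) -> valid(fido)]; rule 12 [swims(fido) -> closed(fido)]; rule 13 [red(node1) AND ready(fido) -> cold(fido)]. New: valid(fido), closed(fido), cold(fido).
Round 2: rule 5 [cold(fido) AND closed(fido) AND large(fido) -> small(node1)]. New: small(node1).
Round 3: rule 7 [small(node1) AND approved(node1) AND metal(node1) -> open(node1)]. New: open(node1).
Round 4: rule 3 [open(node1) AND wooden(node1) -> active(node1)]. New: active(node1).
Round 5: rule 11 [active(node1) AND wooden(node1) AND has_feathers(fido) -> visible(node1)]. New: visible(node1).
Closure: {active(node1), approved(node1), closed(fido), cold(fido), has_feathers(fido), hot(node1), large(fido), metal(node1), open(node1), ready(fido), red(node1), small(node1), swims(fido), valid(fido), visible(node1), wooden(node1)} — 16 facts.

16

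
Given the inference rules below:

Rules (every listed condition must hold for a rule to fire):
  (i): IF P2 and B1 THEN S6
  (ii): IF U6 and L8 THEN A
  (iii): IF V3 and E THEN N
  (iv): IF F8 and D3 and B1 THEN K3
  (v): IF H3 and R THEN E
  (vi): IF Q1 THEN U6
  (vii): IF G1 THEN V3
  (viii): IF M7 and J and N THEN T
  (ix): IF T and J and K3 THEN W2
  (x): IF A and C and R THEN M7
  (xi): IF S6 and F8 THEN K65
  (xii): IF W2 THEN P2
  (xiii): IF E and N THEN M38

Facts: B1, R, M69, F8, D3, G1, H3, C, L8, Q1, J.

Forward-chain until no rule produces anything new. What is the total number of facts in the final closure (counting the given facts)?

24

Round 1 fires (iv), (v), (vi), (vii), giving K3, E, U6, V3.
Round 2 fires (ii), (iii), giving A, N.
Round 3 fires (x), (xiii), giving M7, M38.
Round 4 fires (viii), giving T.
Round 5 fires (ix), giving W2.
Round 6 fires (xii), giving P2.
Round 7 fires (i), giving S6.
Round 8 fires (xi), giving K65.
Closure: {A, B1, C, D3, E, F8, G1, H3, J, K3, K65, L8, M38, M69, M7, N, P2, Q1, R, S6, T, U6, V3, W2} — 24 facts.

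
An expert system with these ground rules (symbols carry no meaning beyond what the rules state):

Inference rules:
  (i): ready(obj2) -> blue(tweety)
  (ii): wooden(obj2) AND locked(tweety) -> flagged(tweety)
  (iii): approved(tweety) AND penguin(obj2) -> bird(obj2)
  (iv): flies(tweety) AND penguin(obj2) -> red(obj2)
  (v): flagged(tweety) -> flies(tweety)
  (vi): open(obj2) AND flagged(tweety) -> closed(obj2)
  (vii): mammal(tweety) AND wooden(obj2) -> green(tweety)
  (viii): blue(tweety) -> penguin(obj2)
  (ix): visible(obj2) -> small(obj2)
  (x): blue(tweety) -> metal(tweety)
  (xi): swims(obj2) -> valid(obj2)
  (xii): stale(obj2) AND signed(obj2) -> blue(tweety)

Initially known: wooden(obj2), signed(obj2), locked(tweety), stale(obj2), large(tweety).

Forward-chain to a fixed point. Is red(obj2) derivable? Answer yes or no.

yes

Round 1 fires (ii), (xii), giving flagged(tweety), blue(tweety).
Round 2 fires (v), (viii), (x), giving flies(tweety), penguin(obj2), metal(tweety).
Round 3 fires (iv), giving red(obj2).
red(obj2) appears in round 3, so it is derivable.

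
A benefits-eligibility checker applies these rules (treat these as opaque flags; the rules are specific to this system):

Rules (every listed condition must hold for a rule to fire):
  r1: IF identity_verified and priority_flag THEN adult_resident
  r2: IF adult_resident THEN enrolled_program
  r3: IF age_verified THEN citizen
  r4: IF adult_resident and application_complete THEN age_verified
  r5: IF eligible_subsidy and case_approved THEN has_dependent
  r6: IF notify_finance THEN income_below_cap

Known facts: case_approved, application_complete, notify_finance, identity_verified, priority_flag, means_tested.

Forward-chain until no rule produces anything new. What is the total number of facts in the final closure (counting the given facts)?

11

Round 1: r1 [IF identity_verified and priority_flag THEN adult_resident]; r6 [IF notify_finance THEN income_below_cap]. New: adult_resident, income_below_cap.
Round 2: r2 [IF adult_resident THEN enrolled_program]; r4 [IF adult_resident and application_complete THEN age_verified]. New: enrolled_program, age_verified.
Round 3: r3 [IF age_verified THEN citizen]. New: citizen.
Closure: {adult_resident, age_verified, application_complete, case_approved, citizen, enrolled_program, identity_verified, income_below_cap, means_tested, notify_finance, priority_flag} — 11 facts.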